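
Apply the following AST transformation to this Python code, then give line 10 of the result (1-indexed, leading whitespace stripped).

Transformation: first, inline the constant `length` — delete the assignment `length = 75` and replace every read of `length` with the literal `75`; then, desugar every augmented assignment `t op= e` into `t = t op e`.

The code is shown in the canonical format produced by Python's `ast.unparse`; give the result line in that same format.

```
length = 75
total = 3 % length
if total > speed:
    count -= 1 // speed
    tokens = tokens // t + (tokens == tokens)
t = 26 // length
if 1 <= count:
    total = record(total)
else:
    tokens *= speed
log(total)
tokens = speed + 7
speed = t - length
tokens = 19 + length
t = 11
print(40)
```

Transformed code:
total = 3 % 75
if total > speed:
    count = count - 1 // speed
    tokens = tokens // t + (tokens == tokens)
t = 26 // 75
if 1 <= count:
    total = record(total)
else:
    tokens = tokens * speed
log(total)
tokens = speed + 7
speed = t - 75
tokens = 19 + 75
t = 11
print(40)

log(total)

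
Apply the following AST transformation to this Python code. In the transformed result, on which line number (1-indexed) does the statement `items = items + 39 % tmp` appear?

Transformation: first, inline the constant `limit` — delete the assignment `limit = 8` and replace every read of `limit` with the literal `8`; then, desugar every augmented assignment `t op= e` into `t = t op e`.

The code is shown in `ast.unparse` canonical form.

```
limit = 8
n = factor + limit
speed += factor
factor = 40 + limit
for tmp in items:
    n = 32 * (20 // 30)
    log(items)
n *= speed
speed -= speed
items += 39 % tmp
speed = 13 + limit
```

9

Transformed code:
n = factor + 8
speed = speed + factor
factor = 40 + 8
for tmp in items:
    n = 32 * (20 // 30)
    log(items)
n = n * speed
speed = speed - speed
items = items + 39 % tmp
speed = 13 + 8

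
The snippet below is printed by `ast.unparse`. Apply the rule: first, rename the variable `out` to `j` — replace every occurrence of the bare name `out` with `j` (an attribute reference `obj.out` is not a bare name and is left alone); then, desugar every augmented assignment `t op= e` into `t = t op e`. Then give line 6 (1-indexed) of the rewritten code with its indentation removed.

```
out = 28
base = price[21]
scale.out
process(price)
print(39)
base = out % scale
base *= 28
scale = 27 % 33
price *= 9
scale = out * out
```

base = j % scale

Transformed code:
j = 28
base = price[21]
scale.out
process(price)
print(39)
base = j % scale
base = base * 28
scale = 27 % 33
price = price * 9
scale = j * j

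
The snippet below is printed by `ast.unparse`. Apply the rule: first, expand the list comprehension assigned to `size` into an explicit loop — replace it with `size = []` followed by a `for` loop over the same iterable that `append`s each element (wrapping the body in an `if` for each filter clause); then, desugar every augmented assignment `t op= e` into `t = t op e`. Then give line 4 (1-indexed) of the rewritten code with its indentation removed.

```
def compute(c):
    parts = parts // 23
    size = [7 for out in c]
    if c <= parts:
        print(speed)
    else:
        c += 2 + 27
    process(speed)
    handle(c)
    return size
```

for out in c:

Transformed code:
def compute(c):
    parts = parts // 23
    size = []
    for out in c:
        size.append(7)
    if c <= parts:
        print(speed)
    else:
        c = c + (2 + 27)
    process(speed)
    handle(c)
    return size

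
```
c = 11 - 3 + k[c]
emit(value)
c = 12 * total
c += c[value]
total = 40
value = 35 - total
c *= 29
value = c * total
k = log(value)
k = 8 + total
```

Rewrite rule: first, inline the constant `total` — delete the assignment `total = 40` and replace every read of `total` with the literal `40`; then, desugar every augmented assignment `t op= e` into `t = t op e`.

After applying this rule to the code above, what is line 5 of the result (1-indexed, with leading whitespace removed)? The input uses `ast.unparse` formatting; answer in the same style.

value = 35 - 40

Transformed code:
c = 11 - 3 + k[c]
emit(value)
c = 12 * 40
c = c + c[value]
value = 35 - 40
c = c * 29
value = c * 40
k = log(value)
k = 8 + 40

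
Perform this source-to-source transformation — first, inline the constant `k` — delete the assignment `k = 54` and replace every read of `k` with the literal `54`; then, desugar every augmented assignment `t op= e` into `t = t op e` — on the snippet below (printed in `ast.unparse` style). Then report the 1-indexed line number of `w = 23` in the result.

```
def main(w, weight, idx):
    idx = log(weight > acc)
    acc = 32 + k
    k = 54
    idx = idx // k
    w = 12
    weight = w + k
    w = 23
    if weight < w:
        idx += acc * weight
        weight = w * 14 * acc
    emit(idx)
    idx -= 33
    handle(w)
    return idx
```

7

Transformed code:
def main(w, weight, idx):
    idx = log(weight > acc)
    acc = 32 + 54
    idx = idx // 54
    w = 12
    weight = w + 54
    w = 23
    if weight < w:
        idx = idx + acc * weight
        weight = w * 14 * acc
    emit(idx)
    idx = idx - 33
    handle(w)
    return idx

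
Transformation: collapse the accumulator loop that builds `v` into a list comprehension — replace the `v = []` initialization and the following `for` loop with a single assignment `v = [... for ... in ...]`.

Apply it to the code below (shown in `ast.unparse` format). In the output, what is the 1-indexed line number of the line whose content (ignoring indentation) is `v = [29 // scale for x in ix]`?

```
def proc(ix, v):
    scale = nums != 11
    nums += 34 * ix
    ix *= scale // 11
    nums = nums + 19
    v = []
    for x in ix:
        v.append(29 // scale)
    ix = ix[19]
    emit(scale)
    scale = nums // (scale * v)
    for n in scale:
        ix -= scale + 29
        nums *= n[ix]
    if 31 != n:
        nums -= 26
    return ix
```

6

Transformed code:
def proc(ix, v):
    scale = nums != 11
    nums += 34 * ix
    ix *= scale // 11
    nums = nums + 19
    v = [29 // scale for x in ix]
    ix = ix[19]
    emit(scale)
    scale = nums // (scale * v)
    for n in scale:
        ix -= scale + 29
        nums *= n[ix]
    if 31 != n:
        nums -= 26
    return ix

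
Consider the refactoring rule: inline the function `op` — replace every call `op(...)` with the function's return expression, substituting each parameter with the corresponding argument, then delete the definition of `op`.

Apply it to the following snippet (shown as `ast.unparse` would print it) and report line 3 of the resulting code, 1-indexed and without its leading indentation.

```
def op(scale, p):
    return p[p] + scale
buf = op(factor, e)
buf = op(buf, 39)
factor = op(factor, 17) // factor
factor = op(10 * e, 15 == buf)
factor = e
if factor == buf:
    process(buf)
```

factor = (17[17] + factor) // factor

Transformed code:
buf = e[e] + factor
buf = 39[39] + buf
factor = (17[17] + factor) // factor
factor = (15 == buf)[15 == buf] + 10 * e
factor = e
if factor == buf:
    process(buf)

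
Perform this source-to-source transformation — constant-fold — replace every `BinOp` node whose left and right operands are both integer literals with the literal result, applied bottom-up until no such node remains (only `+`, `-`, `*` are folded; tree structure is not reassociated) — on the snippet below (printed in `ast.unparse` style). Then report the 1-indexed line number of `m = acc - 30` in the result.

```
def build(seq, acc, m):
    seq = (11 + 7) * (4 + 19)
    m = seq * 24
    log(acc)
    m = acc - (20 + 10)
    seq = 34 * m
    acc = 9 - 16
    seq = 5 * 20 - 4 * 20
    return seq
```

Transformed code:
def build(seq, acc, m):
    seq = 414
    m = seq * 24
    log(acc)
    m = acc - 30
    seq = 34 * m
    acc = -7
    seq = 20
    return seq

5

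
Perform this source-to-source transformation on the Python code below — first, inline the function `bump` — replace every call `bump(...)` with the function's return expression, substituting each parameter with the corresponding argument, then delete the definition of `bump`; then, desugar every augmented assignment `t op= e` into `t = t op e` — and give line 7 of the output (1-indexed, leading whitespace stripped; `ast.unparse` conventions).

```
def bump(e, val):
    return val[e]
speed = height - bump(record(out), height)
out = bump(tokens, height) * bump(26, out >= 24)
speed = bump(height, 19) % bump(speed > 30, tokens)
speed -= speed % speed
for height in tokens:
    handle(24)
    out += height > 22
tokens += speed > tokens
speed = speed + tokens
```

out = out + (height > 22)

Transformed code:
speed = height - height[record(out)]
out = height[tokens] * (out >= 24)[26]
speed = 19[height] % tokens[speed > 30]
speed = speed - speed % speed
for height in tokens:
    handle(24)
    out = out + (height > 22)
tokens = tokens + (speed > tokens)
speed = speed + tokens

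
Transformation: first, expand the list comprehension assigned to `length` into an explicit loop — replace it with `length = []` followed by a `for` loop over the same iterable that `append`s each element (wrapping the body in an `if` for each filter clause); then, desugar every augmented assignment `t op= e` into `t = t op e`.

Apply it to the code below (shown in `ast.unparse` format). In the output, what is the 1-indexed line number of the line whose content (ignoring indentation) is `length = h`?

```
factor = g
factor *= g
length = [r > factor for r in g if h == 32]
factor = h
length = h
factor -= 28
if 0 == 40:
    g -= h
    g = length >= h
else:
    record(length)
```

8

Transformed code:
factor = g
factor = factor * g
length = []
for r in g:
    if h == 32:
        length.append(r > factor)
factor = h
length = h
factor = factor - 28
if 0 == 40:
    g = g - h
    g = length >= h
else:
    record(length)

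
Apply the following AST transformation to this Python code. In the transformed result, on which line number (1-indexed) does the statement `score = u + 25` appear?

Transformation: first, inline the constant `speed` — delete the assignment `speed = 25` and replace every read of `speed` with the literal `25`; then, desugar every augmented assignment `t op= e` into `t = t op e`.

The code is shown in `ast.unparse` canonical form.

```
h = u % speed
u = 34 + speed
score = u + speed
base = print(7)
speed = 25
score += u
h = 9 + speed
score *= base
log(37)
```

Transformed code:
h = u % 25
u = 34 + 25
score = u + 25
base = print(7)
score = score + u
h = 9 + 25
score = score * base
log(37)

3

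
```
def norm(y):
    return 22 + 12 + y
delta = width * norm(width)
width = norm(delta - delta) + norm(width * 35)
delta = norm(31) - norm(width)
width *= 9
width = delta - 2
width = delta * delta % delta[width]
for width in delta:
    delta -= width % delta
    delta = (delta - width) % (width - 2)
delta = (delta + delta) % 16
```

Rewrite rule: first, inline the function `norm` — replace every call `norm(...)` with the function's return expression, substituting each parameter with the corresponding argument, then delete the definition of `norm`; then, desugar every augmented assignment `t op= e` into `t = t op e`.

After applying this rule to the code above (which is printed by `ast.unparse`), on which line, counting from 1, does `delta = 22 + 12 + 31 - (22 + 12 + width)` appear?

Transformed code:
delta = width * (22 + 12 + width)
width = 22 + 12 + (delta - delta) + (22 + 12 + width * 35)
delta = 22 + 12 + 31 - (22 + 12 + width)
width = width * 9
width = delta - 2
width = delta * delta % delta[width]
for width in delta:
    delta = delta - width % delta
    delta = (delta - width) % (width - 2)
delta = (delta + delta) % 16

3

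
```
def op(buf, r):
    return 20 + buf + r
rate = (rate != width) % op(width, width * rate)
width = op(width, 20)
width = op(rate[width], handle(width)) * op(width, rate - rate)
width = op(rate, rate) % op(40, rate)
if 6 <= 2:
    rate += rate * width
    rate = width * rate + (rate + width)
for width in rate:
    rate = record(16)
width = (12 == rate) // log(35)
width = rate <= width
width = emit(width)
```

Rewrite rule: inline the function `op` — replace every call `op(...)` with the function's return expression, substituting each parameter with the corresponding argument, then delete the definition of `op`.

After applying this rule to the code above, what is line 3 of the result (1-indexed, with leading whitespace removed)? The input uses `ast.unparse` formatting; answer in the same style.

Transformed code:
rate = (rate != width) % (20 + width + width * rate)
width = 20 + width + 20
width = (20 + rate[width] + handle(width)) * (20 + width + (rate - rate))
width = (20 + rate + rate) % (20 + 40 + rate)
if 6 <= 2:
    rate += rate * width
    rate = width * rate + (rate + width)
for width in rate:
    rate = record(16)
width = (12 == rate) // log(35)
width = rate <= width
width = emit(width)

width = (20 + rate[width] + handle(width)) * (20 + width + (rate - rate))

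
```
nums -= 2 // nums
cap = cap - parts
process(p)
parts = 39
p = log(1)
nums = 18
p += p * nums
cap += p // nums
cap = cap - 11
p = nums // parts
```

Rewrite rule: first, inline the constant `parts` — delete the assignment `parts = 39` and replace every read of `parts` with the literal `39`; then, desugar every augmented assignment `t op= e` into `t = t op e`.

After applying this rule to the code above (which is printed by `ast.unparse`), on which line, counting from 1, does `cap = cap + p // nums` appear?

7

Transformed code:
nums = nums - 2 // nums
cap = cap - 39
process(p)
p = log(1)
nums = 18
p = p + p * nums
cap = cap + p // nums
cap = cap - 11
p = nums // 39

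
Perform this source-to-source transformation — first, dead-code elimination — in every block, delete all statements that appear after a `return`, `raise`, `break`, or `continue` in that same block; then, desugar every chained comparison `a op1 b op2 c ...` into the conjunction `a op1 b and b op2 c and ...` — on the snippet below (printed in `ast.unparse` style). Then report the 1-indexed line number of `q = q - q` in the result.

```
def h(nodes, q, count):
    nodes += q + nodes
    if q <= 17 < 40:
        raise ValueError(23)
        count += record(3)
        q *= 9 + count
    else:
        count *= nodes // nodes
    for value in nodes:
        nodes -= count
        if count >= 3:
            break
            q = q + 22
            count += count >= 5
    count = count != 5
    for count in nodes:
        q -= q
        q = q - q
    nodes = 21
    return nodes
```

14

Transformed code:
def h(nodes, q, count):
    nodes += q + nodes
    if q <= 17 and 17 < 40:
        raise ValueError(23)
    else:
        count *= nodes // nodes
    for value in nodes:
        nodes -= count
        if count >= 3:
            break
    count = count != 5
    for count in nodes:
        q -= q
        q = q - q
    nodes = 21
    return nodes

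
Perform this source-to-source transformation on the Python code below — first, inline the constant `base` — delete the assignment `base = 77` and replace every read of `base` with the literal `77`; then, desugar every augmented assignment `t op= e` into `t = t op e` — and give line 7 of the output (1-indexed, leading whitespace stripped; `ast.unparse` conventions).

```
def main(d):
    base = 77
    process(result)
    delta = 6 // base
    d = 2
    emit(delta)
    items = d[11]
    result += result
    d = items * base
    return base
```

result = result + result

Transformed code:
def main(d):
    process(result)
    delta = 6 // 77
    d = 2
    emit(delta)
    items = d[11]
    result = result + result
    d = items * 77
    return 77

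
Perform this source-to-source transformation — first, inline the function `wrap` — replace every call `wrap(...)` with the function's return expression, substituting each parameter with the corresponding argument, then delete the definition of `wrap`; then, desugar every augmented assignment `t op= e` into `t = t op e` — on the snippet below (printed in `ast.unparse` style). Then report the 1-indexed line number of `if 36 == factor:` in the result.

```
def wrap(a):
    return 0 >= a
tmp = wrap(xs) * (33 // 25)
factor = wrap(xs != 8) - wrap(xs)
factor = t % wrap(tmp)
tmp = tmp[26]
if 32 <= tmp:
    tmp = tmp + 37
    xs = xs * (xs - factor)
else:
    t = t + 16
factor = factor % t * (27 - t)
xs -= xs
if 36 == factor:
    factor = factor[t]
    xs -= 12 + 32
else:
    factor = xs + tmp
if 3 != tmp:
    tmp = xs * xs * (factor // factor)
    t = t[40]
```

Transformed code:
tmp = (0 >= xs) * (33 // 25)
factor = (0 >= (xs != 8)) - (0 >= xs)
factor = t % (0 >= tmp)
tmp = tmp[26]
if 32 <= tmp:
    tmp = tmp + 37
    xs = xs * (xs - factor)
else:
    t = t + 16
factor = factor % t * (27 - t)
xs = xs - xs
if 36 == factor:
    factor = factor[t]
    xs = xs - (12 + 32)
else:
    factor = xs + tmp
if 3 != tmp:
    tmp = xs * xs * (factor // factor)
    t = t[40]

12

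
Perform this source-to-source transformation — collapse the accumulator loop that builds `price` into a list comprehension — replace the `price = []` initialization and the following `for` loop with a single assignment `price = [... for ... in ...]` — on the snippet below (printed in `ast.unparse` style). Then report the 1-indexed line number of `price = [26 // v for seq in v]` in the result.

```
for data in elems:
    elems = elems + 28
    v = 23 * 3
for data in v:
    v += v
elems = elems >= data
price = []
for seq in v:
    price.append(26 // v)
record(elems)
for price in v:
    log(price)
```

Transformed code:
for data in elems:
    elems = elems + 28
    v = 23 * 3
for data in v:
    v += v
elems = elems >= data
price = [26 // v for seq in v]
record(elems)
for price in v:
    log(price)

7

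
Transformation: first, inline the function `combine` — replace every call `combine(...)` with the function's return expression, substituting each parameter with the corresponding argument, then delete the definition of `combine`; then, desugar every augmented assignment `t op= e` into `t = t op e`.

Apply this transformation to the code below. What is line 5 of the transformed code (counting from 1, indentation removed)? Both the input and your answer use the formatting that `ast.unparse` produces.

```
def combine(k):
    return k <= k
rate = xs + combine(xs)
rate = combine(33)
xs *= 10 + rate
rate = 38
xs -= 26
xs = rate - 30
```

xs = xs - 26

Transformed code:
rate = xs + (xs <= xs)
rate = 33 <= 33
xs = xs * (10 + rate)
rate = 38
xs = xs - 26
xs = rate - 30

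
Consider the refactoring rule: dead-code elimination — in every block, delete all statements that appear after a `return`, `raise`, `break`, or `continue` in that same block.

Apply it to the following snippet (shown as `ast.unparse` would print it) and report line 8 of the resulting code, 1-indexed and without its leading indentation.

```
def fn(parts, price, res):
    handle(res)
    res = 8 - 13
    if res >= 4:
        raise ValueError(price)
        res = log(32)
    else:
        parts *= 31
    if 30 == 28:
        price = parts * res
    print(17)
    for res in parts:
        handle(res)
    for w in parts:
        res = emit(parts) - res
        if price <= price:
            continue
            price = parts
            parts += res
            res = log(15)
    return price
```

Transformed code:
def fn(parts, price, res):
    handle(res)
    res = 8 - 13
    if res >= 4:
        raise ValueError(price)
    else:
        parts *= 31
    if 30 == 28:
        price = parts * res
    print(17)
    for res in parts:
        handle(res)
    for w in parts:
        res = emit(parts) - res
        if price <= price:
            continue
    return price

if 30 == 28:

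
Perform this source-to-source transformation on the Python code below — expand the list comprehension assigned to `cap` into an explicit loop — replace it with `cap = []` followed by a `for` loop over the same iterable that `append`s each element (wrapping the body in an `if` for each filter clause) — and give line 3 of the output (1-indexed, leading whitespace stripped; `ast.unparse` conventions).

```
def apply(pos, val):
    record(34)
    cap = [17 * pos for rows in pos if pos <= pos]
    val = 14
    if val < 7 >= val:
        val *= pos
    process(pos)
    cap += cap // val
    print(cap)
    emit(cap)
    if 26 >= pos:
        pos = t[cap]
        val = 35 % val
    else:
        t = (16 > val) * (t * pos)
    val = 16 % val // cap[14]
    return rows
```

cap = []

Transformed code:
def apply(pos, val):
    record(34)
    cap = []
    for rows in pos:
        if pos <= pos:
            cap.append(17 * pos)
    val = 14
    if val < 7 >= val:
        val *= pos
    process(pos)
    cap += cap // val
    print(cap)
    emit(cap)
    if 26 >= pos:
        pos = t[cap]
        val = 35 % val
    else:
        t = (16 > val) * (t * pos)
    val = 16 % val // cap[14]
    return rows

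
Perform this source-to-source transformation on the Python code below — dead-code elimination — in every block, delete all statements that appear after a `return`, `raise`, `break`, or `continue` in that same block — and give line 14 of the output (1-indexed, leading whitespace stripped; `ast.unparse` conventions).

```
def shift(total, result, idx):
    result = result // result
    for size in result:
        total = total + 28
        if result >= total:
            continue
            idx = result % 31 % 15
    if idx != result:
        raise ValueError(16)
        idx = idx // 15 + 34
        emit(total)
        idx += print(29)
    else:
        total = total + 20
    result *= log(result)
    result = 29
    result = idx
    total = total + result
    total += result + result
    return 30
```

total = total + result

Transformed code:
def shift(total, result, idx):
    result = result // result
    for size in result:
        total = total + 28
        if result >= total:
            continue
    if idx != result:
        raise ValueError(16)
    else:
        total = total + 20
    result *= log(result)
    result = 29
    result = idx
    total = total + result
    total += result + result
    return 30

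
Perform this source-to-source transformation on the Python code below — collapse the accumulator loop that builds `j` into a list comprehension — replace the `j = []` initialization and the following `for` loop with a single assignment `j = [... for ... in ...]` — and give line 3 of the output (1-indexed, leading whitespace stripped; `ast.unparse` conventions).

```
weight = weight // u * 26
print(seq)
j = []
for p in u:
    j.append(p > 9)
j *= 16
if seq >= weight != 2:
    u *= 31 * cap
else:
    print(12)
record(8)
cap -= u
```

j = [p > 9 for p in u]

Transformed code:
weight = weight // u * 26
print(seq)
j = [p > 9 for p in u]
j *= 16
if seq >= weight != 2:
    u *= 31 * cap
else:
    print(12)
record(8)
cap -= u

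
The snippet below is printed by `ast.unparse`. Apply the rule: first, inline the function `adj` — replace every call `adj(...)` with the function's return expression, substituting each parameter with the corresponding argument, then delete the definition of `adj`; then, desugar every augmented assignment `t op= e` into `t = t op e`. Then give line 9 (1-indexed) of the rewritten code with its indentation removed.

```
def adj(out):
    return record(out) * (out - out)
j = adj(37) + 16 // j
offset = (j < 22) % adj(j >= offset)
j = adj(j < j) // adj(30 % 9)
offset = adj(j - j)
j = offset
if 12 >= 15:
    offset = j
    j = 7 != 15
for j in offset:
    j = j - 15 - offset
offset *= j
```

for j in offset:

Transformed code:
j = record(37) * (37 - 37) + 16 // j
offset = (j < 22) % (record(j >= offset) * ((j >= offset) - (j >= offset)))
j = record(j < j) * ((j < j) - (j < j)) // (record(30 % 9) * (30 % 9 - 30 % 9))
offset = record(j - j) * (j - j - (j - j))
j = offset
if 12 >= 15:
    offset = j
    j = 7 != 15
for j in offset:
    j = j - 15 - offset
offset = offset * j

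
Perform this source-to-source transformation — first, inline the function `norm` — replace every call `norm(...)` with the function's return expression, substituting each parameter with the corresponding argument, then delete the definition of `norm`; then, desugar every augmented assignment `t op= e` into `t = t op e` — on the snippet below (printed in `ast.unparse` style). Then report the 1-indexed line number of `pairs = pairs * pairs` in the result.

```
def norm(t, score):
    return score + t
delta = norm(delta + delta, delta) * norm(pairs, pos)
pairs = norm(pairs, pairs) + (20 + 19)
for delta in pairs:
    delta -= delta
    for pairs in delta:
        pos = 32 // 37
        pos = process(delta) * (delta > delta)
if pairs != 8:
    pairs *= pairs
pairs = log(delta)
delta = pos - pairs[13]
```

9

Transformed code:
delta = (delta + (delta + delta)) * (pos + pairs)
pairs = pairs + pairs + (20 + 19)
for delta in pairs:
    delta = delta - delta
    for pairs in delta:
        pos = 32 // 37
        pos = process(delta) * (delta > delta)
if pairs != 8:
    pairs = pairs * pairs
pairs = log(delta)
delta = pos - pairs[13]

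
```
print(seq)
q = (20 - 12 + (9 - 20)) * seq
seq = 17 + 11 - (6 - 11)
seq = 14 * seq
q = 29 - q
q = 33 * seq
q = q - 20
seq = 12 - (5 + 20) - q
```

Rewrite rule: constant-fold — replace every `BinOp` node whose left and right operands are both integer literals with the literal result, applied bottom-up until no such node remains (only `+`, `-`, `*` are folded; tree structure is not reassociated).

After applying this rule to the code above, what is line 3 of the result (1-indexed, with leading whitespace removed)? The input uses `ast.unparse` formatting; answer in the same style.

seq = 33

Transformed code:
print(seq)
q = -3 * seq
seq = 33
seq = 14 * seq
q = 29 - q
q = 33 * seq
q = q - 20
seq = -13 - q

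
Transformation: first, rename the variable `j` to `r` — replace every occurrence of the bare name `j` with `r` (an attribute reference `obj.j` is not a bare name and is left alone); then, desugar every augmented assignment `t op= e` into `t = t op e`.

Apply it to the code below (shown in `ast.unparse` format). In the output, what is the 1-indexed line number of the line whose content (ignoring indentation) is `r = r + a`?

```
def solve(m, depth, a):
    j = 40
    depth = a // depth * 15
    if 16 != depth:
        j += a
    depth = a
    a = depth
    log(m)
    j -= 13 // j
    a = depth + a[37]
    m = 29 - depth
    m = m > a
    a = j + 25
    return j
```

5

Transformed code:
def solve(m, depth, a):
    r = 40
    depth = a // depth * 15
    if 16 != depth:
        r = r + a
    depth = a
    a = depth
    log(m)
    r = r - 13 // r
    a = depth + a[37]
    m = 29 - depth
    m = m > a
    a = r + 25
    return r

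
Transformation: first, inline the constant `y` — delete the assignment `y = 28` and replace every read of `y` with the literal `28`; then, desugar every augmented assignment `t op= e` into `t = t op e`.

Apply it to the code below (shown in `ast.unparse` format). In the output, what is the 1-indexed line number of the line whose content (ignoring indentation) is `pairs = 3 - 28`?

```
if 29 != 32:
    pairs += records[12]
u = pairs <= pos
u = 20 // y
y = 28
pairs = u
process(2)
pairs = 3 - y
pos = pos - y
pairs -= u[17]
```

Transformed code:
if 29 != 32:
    pairs = pairs + records[12]
u = pairs <= pos
u = 20 // 28
pairs = u
process(2)
pairs = 3 - 28
pos = pos - 28
pairs = pairs - u[17]

7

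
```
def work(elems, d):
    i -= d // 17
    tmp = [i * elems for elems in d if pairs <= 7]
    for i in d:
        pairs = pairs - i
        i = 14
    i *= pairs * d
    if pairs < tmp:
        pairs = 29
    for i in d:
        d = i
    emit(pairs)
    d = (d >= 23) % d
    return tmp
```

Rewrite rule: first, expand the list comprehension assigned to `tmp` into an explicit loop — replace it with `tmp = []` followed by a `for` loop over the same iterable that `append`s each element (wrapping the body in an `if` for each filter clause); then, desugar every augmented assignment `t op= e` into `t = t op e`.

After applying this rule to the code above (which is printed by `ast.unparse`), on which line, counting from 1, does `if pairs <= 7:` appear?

Transformed code:
def work(elems, d):
    i = i - d // 17
    tmp = []
    for elems in d:
        if pairs <= 7:
            tmp.append(i * elems)
    for i in d:
        pairs = pairs - i
        i = 14
    i = i * (pairs * d)
    if pairs < tmp:
        pairs = 29
    for i in d:
        d = i
    emit(pairs)
    d = (d >= 23) % d
    return tmp

5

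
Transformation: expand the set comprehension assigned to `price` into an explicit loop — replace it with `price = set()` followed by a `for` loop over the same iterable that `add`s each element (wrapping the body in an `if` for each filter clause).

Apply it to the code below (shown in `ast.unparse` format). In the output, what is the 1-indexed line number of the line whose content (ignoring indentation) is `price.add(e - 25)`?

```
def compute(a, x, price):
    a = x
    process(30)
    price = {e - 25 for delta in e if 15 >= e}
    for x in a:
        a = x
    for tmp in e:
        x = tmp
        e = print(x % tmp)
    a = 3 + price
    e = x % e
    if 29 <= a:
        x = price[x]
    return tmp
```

Transformed code:
def compute(a, x, price):
    a = x
    process(30)
    price = set()
    for delta in e:
        if 15 >= e:
            price.add(e - 25)
    for x in a:
        a = x
    for tmp in e:
        x = tmp
        e = print(x % tmp)
    a = 3 + price
    e = x % e
    if 29 <= a:
        x = price[x]
    return tmp

7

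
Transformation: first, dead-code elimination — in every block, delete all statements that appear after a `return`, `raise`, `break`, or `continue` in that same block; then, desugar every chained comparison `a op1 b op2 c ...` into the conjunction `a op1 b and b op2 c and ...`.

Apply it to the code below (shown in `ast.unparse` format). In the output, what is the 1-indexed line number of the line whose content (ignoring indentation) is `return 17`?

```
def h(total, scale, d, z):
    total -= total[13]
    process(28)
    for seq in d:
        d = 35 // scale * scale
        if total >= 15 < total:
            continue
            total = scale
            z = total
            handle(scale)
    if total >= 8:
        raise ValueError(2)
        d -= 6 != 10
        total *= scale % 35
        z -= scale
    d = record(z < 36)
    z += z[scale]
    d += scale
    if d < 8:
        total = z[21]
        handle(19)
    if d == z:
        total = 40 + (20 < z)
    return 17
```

18

Transformed code:
def h(total, scale, d, z):
    total -= total[13]
    process(28)
    for seq in d:
        d = 35 // scale * scale
        if total >= 15 and 15 < total:
            continue
    if total >= 8:
        raise ValueError(2)
    d = record(z < 36)
    z += z[scale]
    d += scale
    if d < 8:
        total = z[21]
        handle(19)
    if d == z:
        total = 40 + (20 < z)
    return 17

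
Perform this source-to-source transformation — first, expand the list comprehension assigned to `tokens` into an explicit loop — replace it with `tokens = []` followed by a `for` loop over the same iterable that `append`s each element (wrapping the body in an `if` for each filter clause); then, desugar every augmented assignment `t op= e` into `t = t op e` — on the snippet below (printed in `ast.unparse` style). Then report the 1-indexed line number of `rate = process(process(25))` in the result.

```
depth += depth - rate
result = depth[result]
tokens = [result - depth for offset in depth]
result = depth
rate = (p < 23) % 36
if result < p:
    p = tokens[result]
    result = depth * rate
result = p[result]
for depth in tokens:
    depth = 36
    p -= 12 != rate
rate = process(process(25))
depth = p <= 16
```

15

Transformed code:
depth = depth + (depth - rate)
result = depth[result]
tokens = []
for offset in depth:
    tokens.append(result - depth)
result = depth
rate = (p < 23) % 36
if result < p:
    p = tokens[result]
    result = depth * rate
result = p[result]
for depth in tokens:
    depth = 36
    p = p - (12 != rate)
rate = process(process(25))
depth = p <= 16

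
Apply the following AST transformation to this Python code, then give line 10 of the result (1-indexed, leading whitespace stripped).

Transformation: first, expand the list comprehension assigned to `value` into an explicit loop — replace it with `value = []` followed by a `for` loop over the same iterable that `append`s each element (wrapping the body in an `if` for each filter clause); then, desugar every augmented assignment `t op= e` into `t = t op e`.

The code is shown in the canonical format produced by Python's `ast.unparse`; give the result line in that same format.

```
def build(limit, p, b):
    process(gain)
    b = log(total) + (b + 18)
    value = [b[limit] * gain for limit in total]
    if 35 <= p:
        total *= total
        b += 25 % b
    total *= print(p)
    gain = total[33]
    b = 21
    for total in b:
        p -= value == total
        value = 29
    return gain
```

Transformed code:
def build(limit, p, b):
    process(gain)
    b = log(total) + (b + 18)
    value = []
    for limit in total:
        value.append(b[limit] * gain)
    if 35 <= p:
        total = total * total
        b = b + 25 % b
    total = total * print(p)
    gain = total[33]
    b = 21
    for total in b:
        p = p - (value == total)
        value = 29
    return gain

total = total * print(p)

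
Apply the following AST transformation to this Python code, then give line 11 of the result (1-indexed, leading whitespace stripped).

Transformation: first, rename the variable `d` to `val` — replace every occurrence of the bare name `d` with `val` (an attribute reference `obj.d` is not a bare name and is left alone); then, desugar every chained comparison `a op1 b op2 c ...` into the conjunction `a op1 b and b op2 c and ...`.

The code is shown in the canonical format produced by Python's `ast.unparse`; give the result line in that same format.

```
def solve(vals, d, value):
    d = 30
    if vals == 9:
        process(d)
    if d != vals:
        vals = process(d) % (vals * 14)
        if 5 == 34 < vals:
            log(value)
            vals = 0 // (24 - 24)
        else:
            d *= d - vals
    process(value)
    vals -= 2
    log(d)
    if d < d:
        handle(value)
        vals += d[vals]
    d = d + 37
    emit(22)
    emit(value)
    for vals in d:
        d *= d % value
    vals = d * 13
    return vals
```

val *= val - vals

Transformed code:
def solve(vals, val, value):
    val = 30
    if vals == 9:
        process(val)
    if val != vals:
        vals = process(val) % (vals * 14)
        if 5 == 34 and 34 < vals:
            log(value)
            vals = 0 // (24 - 24)
        else:
            val *= val - vals
    process(value)
    vals -= 2
    log(val)
    if val < val:
        handle(value)
        vals += val[vals]
    val = val + 37
    emit(22)
    emit(value)
    for vals in val:
        val *= val % value
    vals = val * 13
    return vals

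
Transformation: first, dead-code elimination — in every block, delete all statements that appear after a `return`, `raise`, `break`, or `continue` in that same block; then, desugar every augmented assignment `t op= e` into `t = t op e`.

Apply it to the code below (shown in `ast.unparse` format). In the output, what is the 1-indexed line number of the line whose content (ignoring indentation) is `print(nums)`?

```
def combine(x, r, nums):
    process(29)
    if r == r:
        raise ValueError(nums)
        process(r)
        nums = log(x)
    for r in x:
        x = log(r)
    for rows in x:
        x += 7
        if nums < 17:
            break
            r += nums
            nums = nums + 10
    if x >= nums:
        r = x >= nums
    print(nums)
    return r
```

Transformed code:
def combine(x, r, nums):
    process(29)
    if r == r:
        raise ValueError(nums)
    for r in x:
        x = log(r)
    for rows in x:
        x = x + 7
        if nums < 17:
            break
    if x >= nums:
        r = x >= nums
    print(nums)
    return r

13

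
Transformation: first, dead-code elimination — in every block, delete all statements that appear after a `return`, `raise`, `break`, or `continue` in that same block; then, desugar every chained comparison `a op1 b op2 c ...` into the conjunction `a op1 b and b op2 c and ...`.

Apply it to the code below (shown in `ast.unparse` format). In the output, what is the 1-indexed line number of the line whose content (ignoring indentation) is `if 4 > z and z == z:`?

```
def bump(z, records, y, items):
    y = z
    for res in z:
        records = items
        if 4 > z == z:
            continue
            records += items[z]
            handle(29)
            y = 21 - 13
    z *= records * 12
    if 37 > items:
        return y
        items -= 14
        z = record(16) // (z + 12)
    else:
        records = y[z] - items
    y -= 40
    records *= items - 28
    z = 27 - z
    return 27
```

Transformed code:
def bump(z, records, y, items):
    y = z
    for res in z:
        records = items
        if 4 > z and z == z:
            continue
    z *= records * 12
    if 37 > items:
        return y
    else:
        records = y[z] - items
    y -= 40
    records *= items - 28
    z = 27 - z
    return 27

5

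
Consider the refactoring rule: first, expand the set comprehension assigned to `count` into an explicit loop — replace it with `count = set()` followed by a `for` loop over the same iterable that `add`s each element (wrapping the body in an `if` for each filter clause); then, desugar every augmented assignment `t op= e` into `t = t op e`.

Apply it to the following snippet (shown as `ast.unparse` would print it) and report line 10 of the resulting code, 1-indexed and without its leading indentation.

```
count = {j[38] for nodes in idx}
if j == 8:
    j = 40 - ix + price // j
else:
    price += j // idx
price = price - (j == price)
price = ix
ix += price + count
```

Transformed code:
count = set()
for nodes in idx:
    count.add(j[38])
if j == 8:
    j = 40 - ix + price // j
else:
    price = price + j // idx
price = price - (j == price)
price = ix
ix = ix + (price + count)

ix = ix + (price + count)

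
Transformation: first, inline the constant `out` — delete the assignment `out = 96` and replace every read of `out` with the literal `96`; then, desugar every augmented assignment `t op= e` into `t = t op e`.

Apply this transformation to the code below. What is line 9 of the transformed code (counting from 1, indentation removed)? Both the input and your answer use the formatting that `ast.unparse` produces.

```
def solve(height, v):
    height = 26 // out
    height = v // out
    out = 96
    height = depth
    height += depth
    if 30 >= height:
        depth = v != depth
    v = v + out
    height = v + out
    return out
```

height = v + 96

Transformed code:
def solve(height, v):
    height = 26 // 96
    height = v // 96
    height = depth
    height = height + depth
    if 30 >= height:
        depth = v != depth
    v = v + 96
    height = v + 96
    return 96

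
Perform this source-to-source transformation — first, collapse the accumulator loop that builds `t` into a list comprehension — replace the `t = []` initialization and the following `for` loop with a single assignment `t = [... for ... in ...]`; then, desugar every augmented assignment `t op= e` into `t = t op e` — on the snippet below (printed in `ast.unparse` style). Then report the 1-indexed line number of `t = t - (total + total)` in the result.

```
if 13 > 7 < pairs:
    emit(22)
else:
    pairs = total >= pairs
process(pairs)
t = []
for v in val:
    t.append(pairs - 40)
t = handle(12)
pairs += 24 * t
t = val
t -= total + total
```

10

Transformed code:
if 13 > 7 < pairs:
    emit(22)
else:
    pairs = total >= pairs
process(pairs)
t = [pairs - 40 for v in val]
t = handle(12)
pairs = pairs + 24 * t
t = val
t = t - (total + total)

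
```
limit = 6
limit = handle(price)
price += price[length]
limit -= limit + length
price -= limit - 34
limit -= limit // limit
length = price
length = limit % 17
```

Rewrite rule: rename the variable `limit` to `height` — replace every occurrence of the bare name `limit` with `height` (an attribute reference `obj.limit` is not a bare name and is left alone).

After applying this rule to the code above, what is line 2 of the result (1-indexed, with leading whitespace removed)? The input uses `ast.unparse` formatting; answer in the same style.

Transformed code:
height = 6
height = handle(price)
price += price[length]
height -= height + length
price -= height - 34
height -= height // height
length = price
length = height % 17

height = handle(price)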